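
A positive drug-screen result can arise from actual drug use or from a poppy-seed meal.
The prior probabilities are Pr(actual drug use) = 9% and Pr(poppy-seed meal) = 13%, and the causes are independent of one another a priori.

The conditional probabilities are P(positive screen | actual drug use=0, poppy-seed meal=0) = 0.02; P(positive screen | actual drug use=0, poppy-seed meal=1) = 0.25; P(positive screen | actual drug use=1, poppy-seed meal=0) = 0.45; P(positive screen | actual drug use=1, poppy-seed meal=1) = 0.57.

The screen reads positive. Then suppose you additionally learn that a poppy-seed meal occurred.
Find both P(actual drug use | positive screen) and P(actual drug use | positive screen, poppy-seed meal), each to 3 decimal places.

Sum P(positive screen|·) weighted by the priors over the 4 (actual drug use, poppy-seed meal) configurations:
  P(positive screen) = 0.02×0.91×0.87 + 0.25×0.91×0.13 + 0.45×0.09×0.87 + 0.57×0.09×0.13
        = 0.015834 + 0.029575 + 0.035235 + 0.006669 = 0.087313
The terms with actual drug use present sum to 0.041904, so
  P(actual drug use | positive screen) = 0.041904 / 0.087313 ≈ 0.480

Now also conditioning on poppy-seed meal=true:
P(positive screen | poppy-seed meal) = 0.25·0.91 + 0.57·0.09 = 0.227500 + 0.051300 = 0.278800
Restricting to configurations with actual drug use present: 0.57·0.09 = 0.051300.
So P(actual drug use | positive screen, poppy-seed meal) = 0.051300/0.278800 ≈ 0.184.

P(actual drug use | positive screen) ≈ 0.480; P(actual drug use | positive screen, poppy-seed meal) ≈ 0.184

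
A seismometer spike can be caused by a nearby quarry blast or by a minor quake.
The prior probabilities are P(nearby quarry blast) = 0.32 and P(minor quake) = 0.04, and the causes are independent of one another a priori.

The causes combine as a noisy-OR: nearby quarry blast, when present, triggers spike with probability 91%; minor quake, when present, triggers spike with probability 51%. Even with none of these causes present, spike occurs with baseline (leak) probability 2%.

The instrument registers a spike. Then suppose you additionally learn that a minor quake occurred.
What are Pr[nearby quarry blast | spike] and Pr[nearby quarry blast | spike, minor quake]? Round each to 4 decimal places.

Pr[nearby quarry blast | spike] ≈ 0.9149; Pr[nearby quarry blast | spike, minor quake] ≈ 0.4642

Under noisy-OR, P(spike | causes) = 1 − (1−0.02)·∏(1−qᵢ) over the active causes.
Numerator (weight on configurations with nearby quarry blast): 0.280105 + 0.012247 = 0.292352
Normalizer over all consistent configurations: 0.02*0.68*0.96 + 0.5198*0.68*0.04 + 0.9118*0.32*0.96 + 0.956782*0.32*0.04 = 0.319547
P(nearby quarry blast | spike) = 0.292352/0.319547 ≈ 0.9149

Now also conditioning on minor quake=true:
For the numerator, keep only nearby quarry blast=true terms: 0.956782*0.32 = 0.306170
Denominator P(spike | minor quake): 0.5198*0.68 + 0.956782*0.32 = 0.659634
P(nearby quarry blast | spike, minor quake) = 0.306170/0.659634 ≈ 0.4642
The drop from 0.9149 to 0.4642 is the explaining-away (discounting) effect.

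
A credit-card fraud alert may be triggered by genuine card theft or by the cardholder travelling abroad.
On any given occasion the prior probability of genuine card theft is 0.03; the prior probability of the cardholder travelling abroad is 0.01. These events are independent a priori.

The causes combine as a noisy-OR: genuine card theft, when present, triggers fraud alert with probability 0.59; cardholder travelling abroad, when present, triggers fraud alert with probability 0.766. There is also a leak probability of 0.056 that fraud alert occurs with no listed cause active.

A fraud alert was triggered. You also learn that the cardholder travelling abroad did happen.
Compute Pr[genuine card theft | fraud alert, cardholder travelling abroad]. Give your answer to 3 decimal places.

Pr[genuine card theft | fraud alert, cardholder travelling abroad] ≈ 0.035

Under noisy-OR, P(fraud alert | causes) = 1 − (1−0.056)·∏(1−qᵢ) over the active causes.
P(fraud alert | cardholder travelling abroad) = 0.779104×0.97 + 0.909433×0.03 = 0.755731 + 0.027283 = 0.783014
The genuine card theft-present share is 0.909433×0.03 = 0.027283.
Hence the posterior is 0.027283/0.783014 ≈ 0.035.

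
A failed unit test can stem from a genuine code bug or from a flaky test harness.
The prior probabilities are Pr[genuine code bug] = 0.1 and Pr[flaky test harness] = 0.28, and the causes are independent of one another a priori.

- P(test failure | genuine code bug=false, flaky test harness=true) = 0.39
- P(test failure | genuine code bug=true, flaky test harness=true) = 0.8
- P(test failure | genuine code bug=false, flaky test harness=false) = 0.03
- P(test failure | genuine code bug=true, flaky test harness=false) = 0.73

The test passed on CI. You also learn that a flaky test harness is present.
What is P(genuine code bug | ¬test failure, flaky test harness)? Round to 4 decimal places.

P(genuine code bug | ¬test failure, flaky test harness) ≈ 0.0351

P(¬test failure | flaky test harness) = 0.61×0.9 + 0.2×0.1 = 0.549000 + 0.020000 = 0.569000
Restricting to configurations with genuine code bug present: 0.2×0.1 = 0.020000.
Hence the posterior is 0.020000/0.569000 ≈ 0.0351.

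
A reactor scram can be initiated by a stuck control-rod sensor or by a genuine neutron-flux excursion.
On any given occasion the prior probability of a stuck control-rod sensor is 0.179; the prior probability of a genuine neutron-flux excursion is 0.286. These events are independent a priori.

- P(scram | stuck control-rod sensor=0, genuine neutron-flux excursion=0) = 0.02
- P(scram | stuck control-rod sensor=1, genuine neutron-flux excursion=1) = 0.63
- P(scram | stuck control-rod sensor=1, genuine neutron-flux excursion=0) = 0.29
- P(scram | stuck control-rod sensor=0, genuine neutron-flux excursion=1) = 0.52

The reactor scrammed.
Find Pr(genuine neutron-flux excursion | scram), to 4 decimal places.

Pr(genuine neutron-flux excursion | scram) ≈ 0.7598

For the numerator, keep only genuine neutron-flux excursion=true terms: 0.122099 + 0.032252 = 0.154351
Normalizer over all consistent configurations: 0.02·0.821·0.714 + 0.52·0.821·0.286 + 0.29·0.179·0.714 + 0.63·0.179·0.286 = 0.203139
Posterior = 0.154351 / 0.203139 ≈ 0.7598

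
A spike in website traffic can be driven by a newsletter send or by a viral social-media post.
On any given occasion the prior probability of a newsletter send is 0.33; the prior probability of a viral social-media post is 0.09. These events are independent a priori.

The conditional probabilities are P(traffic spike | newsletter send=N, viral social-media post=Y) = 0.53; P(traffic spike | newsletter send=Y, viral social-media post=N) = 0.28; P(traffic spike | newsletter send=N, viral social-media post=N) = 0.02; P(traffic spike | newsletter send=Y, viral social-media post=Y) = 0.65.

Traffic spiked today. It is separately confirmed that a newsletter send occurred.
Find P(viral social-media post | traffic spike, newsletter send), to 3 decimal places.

P(viral social-media post | traffic spike, newsletter send) ≈ 0.187

P(traffic spike | newsletter send) = 0.28*0.91 + 0.65*0.09 = 0.254800 + 0.058500 = 0.313300
Of this, 0.058500 comes from 0.65*0.09 (the viral social-media post=true cases).
P(viral social-media post | traffic spike, newsletter send) = 0.058500 / 0.313300 ≈ 0.187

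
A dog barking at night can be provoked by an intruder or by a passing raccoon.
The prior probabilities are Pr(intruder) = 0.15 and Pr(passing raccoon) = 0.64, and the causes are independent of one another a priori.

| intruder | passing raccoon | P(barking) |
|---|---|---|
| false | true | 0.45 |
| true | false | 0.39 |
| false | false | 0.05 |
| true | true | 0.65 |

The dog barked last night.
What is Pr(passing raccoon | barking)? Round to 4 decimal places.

By total probability over the 4 (intruder, passing raccoon) configurations:
  P(barking) = 0.05×0.85×0.36 + 0.45×0.85×0.64 + 0.39×0.15×0.36 + 0.65×0.15×0.64
        = 0.015300 + 0.244800 + 0.021060 + 0.062400 = 0.343560
The terms with passing raccoon present sum to 0.307200, so
  P(passing raccoon | barking) = 0.307200 / 0.343560 ≈ 0.8942

Pr(passing raccoon | barking) ≈ 0.8942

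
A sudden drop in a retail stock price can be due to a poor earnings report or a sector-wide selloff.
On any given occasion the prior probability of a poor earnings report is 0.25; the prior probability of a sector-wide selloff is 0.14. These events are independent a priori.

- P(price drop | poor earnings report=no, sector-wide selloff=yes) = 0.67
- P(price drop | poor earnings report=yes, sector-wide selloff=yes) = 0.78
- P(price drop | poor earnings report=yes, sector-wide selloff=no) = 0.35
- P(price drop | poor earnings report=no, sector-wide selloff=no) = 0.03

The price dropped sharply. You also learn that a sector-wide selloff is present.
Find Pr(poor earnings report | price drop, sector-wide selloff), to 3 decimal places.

Pr(poor earnings report | price drop, sector-wide selloff) ≈ 0.280

P(price drop | sector-wide selloff) = 0.67×0.75 + 0.78×0.25 = 0.502500 + 0.195000 = 0.697500
Restricting to configurations with poor earnings report present: 0.78×0.25 = 0.195000.
P(poor earnings report | price drop, sector-wide selloff) = 0.195000 / 0.697500 ≈ 0.280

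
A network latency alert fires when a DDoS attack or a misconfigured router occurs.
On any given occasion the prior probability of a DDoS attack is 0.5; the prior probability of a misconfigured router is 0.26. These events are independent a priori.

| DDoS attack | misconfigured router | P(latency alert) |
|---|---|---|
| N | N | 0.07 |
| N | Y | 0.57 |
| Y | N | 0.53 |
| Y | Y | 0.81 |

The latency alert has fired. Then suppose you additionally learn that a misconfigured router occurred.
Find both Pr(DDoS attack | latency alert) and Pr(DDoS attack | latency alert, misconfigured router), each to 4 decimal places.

Pr(DDoS attack | latency alert) ≈ 0.7509; Pr(DDoS attack | latency alert, misconfigured router) ≈ 0.5870

Numerator (weight on configurations with DDoS attack): 0.196100 + 0.105300 = 0.301400
Denominator P(latency alert): 0.07*0.5*0.74 + 0.57*0.5*0.26 + 0.53*0.5*0.74 + 0.81*0.5*0.26 = 0.401400
P(DDoS attack | latency alert) = 0.301400/0.401400 ≈ 0.7509

Now condition on the additional information:
Enumerate both values of DDoS attack and weight by the priors:
  P(latency alert | misconfigured router) = 0.57·0.5 + 0.81·0.5
        = 0.285000 + 0.405000 = 0.690000
Configurations with DDoS attack contribute 0.405000, so
  P(DDoS attack | latency alert, misconfigured router) = 0.405000 / 0.690000 ≈ 0.5870
The drop from 0.7509 to 0.5870 is the explaining-away (discounting) effect.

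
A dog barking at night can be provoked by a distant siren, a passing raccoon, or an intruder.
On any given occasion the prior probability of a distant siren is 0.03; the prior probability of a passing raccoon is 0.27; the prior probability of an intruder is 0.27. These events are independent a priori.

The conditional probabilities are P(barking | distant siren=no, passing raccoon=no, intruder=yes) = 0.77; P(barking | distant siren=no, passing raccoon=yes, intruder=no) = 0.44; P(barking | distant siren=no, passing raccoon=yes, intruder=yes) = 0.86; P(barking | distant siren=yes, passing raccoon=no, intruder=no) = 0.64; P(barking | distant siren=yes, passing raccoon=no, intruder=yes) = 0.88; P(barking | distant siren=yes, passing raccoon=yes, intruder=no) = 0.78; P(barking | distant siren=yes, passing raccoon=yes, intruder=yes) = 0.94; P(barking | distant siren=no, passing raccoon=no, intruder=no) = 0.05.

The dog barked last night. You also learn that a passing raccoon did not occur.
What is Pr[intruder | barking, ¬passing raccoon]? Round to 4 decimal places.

By total probability over the 4 (distant siren, intruder) configurations:
  P(barking | ¬passing raccoon) = 0.05×0.97×0.73 + 0.77×0.97×0.27 + 0.64×0.03×0.73 + 0.88×0.03×0.27
        = 0.035405 + 0.201663 + 0.014016 + 0.007128 = 0.258212
The terms with intruder present sum to 0.208791, so
  P(intruder | barking, ¬passing raccoon) = 0.208791 / 0.258212 ≈ 0.8086

Pr[intruder | barking, ¬passing raccoon] ≈ 0.8086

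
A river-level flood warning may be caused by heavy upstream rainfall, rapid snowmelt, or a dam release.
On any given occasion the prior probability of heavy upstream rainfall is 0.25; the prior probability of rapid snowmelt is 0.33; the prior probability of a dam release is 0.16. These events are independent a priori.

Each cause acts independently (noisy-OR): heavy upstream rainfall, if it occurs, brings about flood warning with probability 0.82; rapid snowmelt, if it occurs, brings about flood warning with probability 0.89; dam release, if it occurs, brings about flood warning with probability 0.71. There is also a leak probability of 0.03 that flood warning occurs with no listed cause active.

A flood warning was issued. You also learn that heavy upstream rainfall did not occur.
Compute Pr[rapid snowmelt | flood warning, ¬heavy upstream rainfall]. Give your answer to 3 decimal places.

Pr[rapid snowmelt | flood warning, ¬heavy upstream rainfall] ≈ 0.761

Under noisy-OR, P(flood warning | causes) = 1 − (1−0.03)·∏(1−qᵢ) over the active causes.
Numerator (weight on configurations with rapid snowmelt): 0.247623 + 0.051166 = 0.298789
Normalizer over all consistent configurations: 0.03×0.67×0.84 + 0.7187×0.67×0.16 + 0.8933×0.33×0.84 + 0.969057×0.33×0.16 = 0.392718
Posterior = 0.298789 / 0.392718 ≈ 0.761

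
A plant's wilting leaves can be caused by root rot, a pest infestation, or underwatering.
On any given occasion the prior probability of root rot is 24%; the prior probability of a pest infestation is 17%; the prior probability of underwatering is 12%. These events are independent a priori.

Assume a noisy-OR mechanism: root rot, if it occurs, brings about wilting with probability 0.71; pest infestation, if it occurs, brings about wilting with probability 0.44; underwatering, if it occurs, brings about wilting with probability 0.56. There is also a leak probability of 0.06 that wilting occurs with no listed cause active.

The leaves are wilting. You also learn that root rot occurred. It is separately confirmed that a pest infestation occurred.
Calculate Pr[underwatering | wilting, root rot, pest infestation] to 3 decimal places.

Under noisy-OR, P(wilting | causes) = 1 − (1−0.06)·∏(1−qᵢ) over the active causes.
For the numerator, keep only underwatering=true terms: 0.932831×0.12 = 0.111940
Normalizer over all consistent configurations: 0.847344×0.88 + 0.932831×0.12 = 0.857603
Posterior = 0.111940 / 0.857603 ≈ 0.131

Pr[underwatering | wilting, root rot, pest infestation] ≈ 0.131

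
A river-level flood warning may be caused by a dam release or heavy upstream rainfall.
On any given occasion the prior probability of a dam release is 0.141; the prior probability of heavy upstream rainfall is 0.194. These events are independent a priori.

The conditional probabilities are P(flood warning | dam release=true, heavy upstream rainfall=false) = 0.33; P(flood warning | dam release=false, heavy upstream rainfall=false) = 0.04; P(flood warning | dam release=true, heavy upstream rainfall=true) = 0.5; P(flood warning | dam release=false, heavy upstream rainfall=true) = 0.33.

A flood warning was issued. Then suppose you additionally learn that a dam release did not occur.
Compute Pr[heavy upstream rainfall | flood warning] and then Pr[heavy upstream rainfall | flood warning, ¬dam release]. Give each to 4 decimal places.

Pr[heavy upstream rainfall | flood warning] ≈ 0.5130; Pr[heavy upstream rainfall | flood warning, ¬dam release] ≈ 0.6651

P(flood warning) = 0.04*0.859*0.806 + 0.33*0.859*0.194 + 0.33*0.141*0.806 + 0.5*0.141*0.194 = 0.027694 + 0.054993 + 0.037503 + 0.013677 = 0.133867
Of this, 0.068670 comes from 0.054993 + 0.013677 (the heavy upstream rainfall=true cases).
Hence the posterior is 0.068670/0.133867 ≈ 0.5130.

With the extra evidence:
For the numerator, keep only heavy upstream rainfall=true terms: 0.33·0.194 = 0.064020
Normalizer over all consistent configurations: 0.04·0.806 + 0.33·0.194 = 0.096260
P(heavy upstream rainfall | flood warning, ¬dam release) = 0.064020/0.096260 ≈ 0.6651
Ruling out dam release raises the posterior on heavy upstream rainfall — the flip side of explaining away.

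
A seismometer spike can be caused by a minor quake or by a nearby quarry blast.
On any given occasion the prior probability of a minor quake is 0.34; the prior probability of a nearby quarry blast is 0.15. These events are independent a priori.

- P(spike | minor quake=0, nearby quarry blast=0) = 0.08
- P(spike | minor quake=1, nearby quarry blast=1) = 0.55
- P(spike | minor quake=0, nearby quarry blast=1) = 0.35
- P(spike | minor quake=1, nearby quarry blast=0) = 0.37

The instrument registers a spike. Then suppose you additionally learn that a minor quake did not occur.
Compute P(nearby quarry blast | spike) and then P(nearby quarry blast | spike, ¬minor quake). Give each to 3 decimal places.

P(spike) = 0.08·0.66·0.85 + 0.35·0.66·0.15 + 0.37·0.34·0.85 + 0.55·0.34·0.15 = 0.044880 + 0.034650 + 0.106930 + 0.028050 = 0.214510
Of this, 0.062700 comes from 0.034650 + 0.028050 (the nearby quarry blast=true cases).
P(nearby quarry blast | spike) = 0.062700 / 0.214510 ≈ 0.292

With the extra evidence:
P(spike | ¬minor quake) = 0.08·0.85 + 0.35·0.15 = 0.068000 + 0.052500 = 0.120500
Of this, 0.052500 comes from 0.35·0.15 (the nearby quarry blast=true cases).
P(nearby quarry blast | spike, ¬minor quake) = 0.052500 / 0.120500 ≈ 0.436
Ruling out minor quake raises the posterior on nearby quarry blast — the flip side of explaining away.

P(nearby quarry blast | spike) ≈ 0.292; P(nearby quarry blast | spike, ¬minor quake) ≈ 0.436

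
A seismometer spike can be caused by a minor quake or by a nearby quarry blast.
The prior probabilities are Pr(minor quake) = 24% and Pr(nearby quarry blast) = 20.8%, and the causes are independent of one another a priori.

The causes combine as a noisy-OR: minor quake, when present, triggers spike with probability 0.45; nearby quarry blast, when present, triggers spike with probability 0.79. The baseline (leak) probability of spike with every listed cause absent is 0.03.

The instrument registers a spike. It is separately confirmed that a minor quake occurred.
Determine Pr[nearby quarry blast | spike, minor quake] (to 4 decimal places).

Pr[nearby quarry blast | spike, minor quake] ≈ 0.3333

Under noisy-OR, P(spike | causes) = 1 − (1−0.03)·∏(1−qᵢ) over the active causes.
P(spike | minor quake) = 0.4665·0.792 + 0.887965·0.208 = 0.369468 + 0.184697 = 0.554165
The nearby quarry blast-present share is 0.887965·0.208 = 0.184697.
Hence the posterior is 0.184697/0.554165 ≈ 0.3333.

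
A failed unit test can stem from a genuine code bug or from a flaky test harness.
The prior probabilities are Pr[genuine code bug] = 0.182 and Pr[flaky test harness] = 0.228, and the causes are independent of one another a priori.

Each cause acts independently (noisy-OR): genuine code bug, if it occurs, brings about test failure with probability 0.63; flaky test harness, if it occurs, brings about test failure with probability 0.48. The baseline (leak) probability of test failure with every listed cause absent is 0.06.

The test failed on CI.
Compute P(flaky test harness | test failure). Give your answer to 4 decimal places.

Under noisy-OR, P(test failure | causes) = 1 − (1−0.06)·∏(1−qᵢ) over the active causes.
P(test failure) = 0.06×0.818×0.772 + 0.5112×0.818×0.228 + 0.6522×0.182×0.772 + 0.819144×0.182×0.228 = 0.037890 + 0.095341 + 0.091637 + 0.033991 = 0.258859
Restricting to configurations with flaky test harness present: 0.095341 + 0.033991 = 0.129332.
Hence the posterior is 0.129332/0.258859 ≈ 0.4996.

P(flaky test harness | test failure) ≈ 0.4996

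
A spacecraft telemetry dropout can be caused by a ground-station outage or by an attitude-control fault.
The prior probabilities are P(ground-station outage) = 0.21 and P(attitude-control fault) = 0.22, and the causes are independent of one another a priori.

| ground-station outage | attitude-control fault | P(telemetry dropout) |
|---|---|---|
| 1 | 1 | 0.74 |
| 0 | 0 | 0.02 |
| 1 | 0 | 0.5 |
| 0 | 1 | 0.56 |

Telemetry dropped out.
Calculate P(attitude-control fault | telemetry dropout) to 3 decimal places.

P(attitude-control fault | telemetry dropout) ≈ 0.583

P(telemetry dropout) = 0.02×0.79×0.78 + 0.56×0.79×0.22 + 0.5×0.21×0.78 + 0.74×0.21×0.22 = 0.012324 + 0.097328 + 0.081900 + 0.034188 = 0.225740
Of this, 0.131516 comes from 0.097328 + 0.034188 (the attitude-control fault=true cases).
So P(attitude-control fault | telemetry dropout) = 0.131516/0.225740 ≈ 0.583.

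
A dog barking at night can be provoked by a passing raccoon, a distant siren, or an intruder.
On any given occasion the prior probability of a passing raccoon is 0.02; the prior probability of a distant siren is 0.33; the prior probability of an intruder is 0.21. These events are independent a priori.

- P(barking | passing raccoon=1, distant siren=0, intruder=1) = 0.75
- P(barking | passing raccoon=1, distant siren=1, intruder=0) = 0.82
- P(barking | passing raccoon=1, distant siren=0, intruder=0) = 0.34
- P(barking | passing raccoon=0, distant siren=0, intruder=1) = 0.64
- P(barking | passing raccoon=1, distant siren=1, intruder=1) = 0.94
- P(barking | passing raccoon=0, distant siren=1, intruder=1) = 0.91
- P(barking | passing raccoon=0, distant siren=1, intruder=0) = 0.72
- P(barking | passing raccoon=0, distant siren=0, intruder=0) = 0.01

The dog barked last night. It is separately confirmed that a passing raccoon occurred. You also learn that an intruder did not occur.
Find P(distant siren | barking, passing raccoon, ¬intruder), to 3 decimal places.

P(distant siren | barking, passing raccoon, ¬intruder) ≈ 0.543

P(barking | passing raccoon, ¬intruder) = 0.34*0.67 + 0.82*0.33 = 0.227800 + 0.270600 = 0.498400
The distant siren-present share is 0.82*0.33 = 0.270600.
So P(distant siren | barking, passing raccoon, ¬intruder) = 0.270600/0.498400 ≈ 0.543.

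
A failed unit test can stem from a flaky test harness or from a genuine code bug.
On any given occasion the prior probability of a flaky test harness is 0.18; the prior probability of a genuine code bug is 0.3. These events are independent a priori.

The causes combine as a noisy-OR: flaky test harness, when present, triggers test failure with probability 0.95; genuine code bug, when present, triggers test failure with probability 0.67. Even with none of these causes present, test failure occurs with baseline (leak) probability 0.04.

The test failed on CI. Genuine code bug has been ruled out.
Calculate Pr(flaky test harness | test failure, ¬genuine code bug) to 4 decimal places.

Pr(flaky test harness | test failure, ¬genuine code bug) ≈ 0.8393

Under noisy-OR, P(test failure | causes) = 1 − (1−0.04)·∏(1−qᵢ) over the active causes.
Enumerate both values of flaky test harness and weight by the priors:
  P(test failure | ¬genuine code bug) = 0.04×0.82 + 0.952×0.18
        = 0.032800 + 0.171360 = 0.204160
Configurations with flaky test harness contribute 0.171360, so
  P(flaky test harness | test failure, ¬genuine code bug) = 0.171360 / 0.204160 ≈ 0.8393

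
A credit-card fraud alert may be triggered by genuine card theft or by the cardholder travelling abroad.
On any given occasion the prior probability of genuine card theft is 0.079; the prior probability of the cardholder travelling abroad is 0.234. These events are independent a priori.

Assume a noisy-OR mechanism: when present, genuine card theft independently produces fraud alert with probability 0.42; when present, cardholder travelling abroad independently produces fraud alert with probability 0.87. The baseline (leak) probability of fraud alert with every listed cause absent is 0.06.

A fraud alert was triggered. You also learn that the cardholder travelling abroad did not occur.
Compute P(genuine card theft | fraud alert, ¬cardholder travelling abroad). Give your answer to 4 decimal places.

P(genuine card theft | fraud alert, ¬cardholder travelling abroad) ≈ 0.3940

Under noisy-OR, P(fraud alert | causes) = 1 − (1−0.06)·∏(1−qᵢ) over the active causes.
P(fraud alert | ¬cardholder travelling abroad) = 0.06*0.921 + 0.4548*0.079 = 0.055260 + 0.035929 = 0.091189
The genuine card theft-present share is 0.4548*0.079 = 0.035929.
So P(genuine card theft | fraud alert, ¬cardholder travelling abroad) = 0.035929/0.091189 ≈ 0.3940.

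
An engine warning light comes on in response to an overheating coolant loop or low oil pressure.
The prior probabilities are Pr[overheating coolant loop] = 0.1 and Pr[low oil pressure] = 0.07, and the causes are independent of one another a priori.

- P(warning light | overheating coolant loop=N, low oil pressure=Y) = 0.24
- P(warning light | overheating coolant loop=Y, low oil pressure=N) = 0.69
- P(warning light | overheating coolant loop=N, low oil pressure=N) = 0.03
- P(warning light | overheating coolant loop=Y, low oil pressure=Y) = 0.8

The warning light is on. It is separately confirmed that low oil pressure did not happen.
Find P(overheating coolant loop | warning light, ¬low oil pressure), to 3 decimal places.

P(overheating coolant loop | warning light, ¬low oil pressure) ≈ 0.719

Numerator (weight on configurations with overheating coolant loop): 0.69×0.1 = 0.069000
The normalizing constant is 0.03×0.9 + 0.69×0.1 = 0.096000
Posterior = 0.069000 / 0.096000 ≈ 0.719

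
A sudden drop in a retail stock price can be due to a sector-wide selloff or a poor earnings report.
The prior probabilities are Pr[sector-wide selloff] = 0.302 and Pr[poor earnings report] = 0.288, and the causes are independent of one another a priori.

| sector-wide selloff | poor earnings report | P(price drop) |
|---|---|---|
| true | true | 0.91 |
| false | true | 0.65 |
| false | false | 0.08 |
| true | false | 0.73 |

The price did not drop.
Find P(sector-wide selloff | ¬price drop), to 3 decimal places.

Numerator (weight on configurations with sector-wide selloff): 0.058056 + 0.007828 = 0.065884
The normalizing constant is 0.92*0.698*0.712 + 0.35*0.698*0.288 + 0.27*0.302*0.712 + 0.09*0.302*0.288 = 0.593460
P(sector-wide selloff | ¬price drop) = 0.065884/0.593460 ≈ 0.111

P(sector-wide selloff | ¬price drop) ≈ 0.111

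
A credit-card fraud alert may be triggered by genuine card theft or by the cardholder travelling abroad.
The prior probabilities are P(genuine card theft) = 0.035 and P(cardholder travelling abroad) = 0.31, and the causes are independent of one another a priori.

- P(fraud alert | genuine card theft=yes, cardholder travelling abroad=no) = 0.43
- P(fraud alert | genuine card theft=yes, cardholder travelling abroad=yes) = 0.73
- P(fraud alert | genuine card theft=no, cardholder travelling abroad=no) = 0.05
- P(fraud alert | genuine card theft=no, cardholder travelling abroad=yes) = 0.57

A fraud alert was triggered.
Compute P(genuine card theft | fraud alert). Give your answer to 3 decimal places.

Sum P(fraud alert|·) weighted by the priors over the 4 (genuine card theft, cardholder travelling abroad) configurations:
  P(fraud alert) = 0.05×0.965×0.69 + 0.57×0.965×0.31 + 0.43×0.035×0.69 + 0.73×0.035×0.31
        = 0.033292 + 0.170515 + 0.010384 + 0.007921 = 0.222112
Keeping only the genuine card theft-present terms gives 0.018305, so
  P(genuine card theft | fraud alert) = 0.018305 / 0.222112 ≈ 0.082

P(genuine card theft | fraud alert) ≈ 0.082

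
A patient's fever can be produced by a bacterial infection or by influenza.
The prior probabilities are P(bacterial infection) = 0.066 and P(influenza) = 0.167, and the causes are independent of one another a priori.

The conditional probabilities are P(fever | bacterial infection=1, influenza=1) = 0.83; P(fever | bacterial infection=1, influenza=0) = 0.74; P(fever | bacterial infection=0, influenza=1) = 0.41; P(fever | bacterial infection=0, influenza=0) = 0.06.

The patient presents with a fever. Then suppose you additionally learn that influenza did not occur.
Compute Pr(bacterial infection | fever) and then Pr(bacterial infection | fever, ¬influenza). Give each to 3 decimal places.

P(fever) = 0.06*0.934*0.833 + 0.41*0.934*0.167 + 0.74*0.066*0.833 + 0.83*0.066*0.167 = 0.046681 + 0.063951 + 0.040684 + 0.009148 = 0.160464
Restricting to configurations with bacterial infection present: 0.040684 + 0.009148 = 0.049832.
So P(bacterial infection | fever) = 0.049832/0.160464 ≈ 0.311.

With the extra evidence:
For the numerator, keep only bacterial infection=true terms: 0.74·0.066 = 0.048840
Normalizer over all consistent configurations: 0.06·0.934 + 0.74·0.066 = 0.104880
P(bacterial infection | fever, ¬influenza) = 0.048840/0.104880 ≈ 0.466

Pr(bacterial infection | fever) ≈ 0.311; Pr(bacterial infection | fever, ¬influenza) ≈ 0.466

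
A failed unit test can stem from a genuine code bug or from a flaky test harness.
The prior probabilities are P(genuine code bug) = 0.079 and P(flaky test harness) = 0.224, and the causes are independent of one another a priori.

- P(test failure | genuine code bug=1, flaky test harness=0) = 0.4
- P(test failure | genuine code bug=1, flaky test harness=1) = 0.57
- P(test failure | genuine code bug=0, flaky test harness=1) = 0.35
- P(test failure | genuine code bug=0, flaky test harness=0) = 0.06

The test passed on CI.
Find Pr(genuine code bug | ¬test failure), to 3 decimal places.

Pr(genuine code bug | ¬test failure) ≈ 0.052

P(¬test failure) = 0.94·0.921·0.776 + 0.65·0.921·0.224 + 0.6·0.079·0.776 + 0.43·0.079·0.224 = 0.671814 + 0.134098 + 0.036782 + 0.007609 = 0.850303
Of this, 0.044391 comes from 0.036782 + 0.007609 (the genuine code bug=true cases).
Hence the posterior is 0.044391/0.850303 ≈ 0.052.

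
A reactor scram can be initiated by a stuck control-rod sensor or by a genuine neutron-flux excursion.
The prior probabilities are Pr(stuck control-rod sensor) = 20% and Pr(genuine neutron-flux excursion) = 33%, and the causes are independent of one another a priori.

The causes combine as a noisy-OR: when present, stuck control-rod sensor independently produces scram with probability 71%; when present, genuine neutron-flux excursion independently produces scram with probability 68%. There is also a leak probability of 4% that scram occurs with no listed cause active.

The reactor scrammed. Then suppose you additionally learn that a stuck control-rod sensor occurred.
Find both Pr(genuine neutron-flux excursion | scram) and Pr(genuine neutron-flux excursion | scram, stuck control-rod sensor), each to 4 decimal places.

Under noisy-OR, P(scram | causes) = 1 − (1−0.04)·∏(1−qᵢ) over the active causes.
P(scram) = 0.04×0.8×0.67 + 0.6928×0.8×0.33 + 0.7216×0.2×0.67 + 0.910912×0.2×0.33 = 0.021440 + 0.182899 + 0.096694 + 0.060120 = 0.361153
Of this, 0.243019 comes from 0.182899 + 0.060120 (the genuine neutron-flux excursion=true cases).
P(genuine neutron-flux excursion | scram) = 0.243019 / 0.361153 ≈ 0.6729

Now also conditioning on stuck control-rod sensor=true:
Weight on genuine neutron-flux excursion=true, given the evidence: 0.910912×0.33 = 0.300601
Denominator P(scram | stuck control-rod sensor): 0.7216×0.67 + 0.910912×0.33 = 0.784073
Posterior = 0.300601 / 0.784073 ≈ 0.3834

Pr(genuine neutron-flux excursion | scram) ≈ 0.6729; Pr(genuine neutron-flux excursion | scram, stuck control-rod sensor) ≈ 0.3834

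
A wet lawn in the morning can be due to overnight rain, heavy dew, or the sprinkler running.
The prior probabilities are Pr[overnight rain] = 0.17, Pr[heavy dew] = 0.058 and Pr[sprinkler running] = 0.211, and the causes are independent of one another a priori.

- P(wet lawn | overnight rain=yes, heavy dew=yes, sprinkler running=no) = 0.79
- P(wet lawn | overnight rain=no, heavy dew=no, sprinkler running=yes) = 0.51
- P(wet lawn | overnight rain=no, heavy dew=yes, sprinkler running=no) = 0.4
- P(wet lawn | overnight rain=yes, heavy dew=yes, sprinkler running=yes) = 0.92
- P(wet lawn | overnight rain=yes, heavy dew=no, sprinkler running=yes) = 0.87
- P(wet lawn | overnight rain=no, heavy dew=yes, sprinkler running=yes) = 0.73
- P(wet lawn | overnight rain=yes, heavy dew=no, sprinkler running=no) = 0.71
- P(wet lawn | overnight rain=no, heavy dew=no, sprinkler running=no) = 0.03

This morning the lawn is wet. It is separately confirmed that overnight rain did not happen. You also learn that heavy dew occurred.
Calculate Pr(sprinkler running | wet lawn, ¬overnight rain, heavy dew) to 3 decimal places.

Pr(sprinkler running | wet lawn, ¬overnight rain, heavy dew) ≈ 0.328

Sum P(wet lawn|·) weighted by the priors over both values of sprinkler running:
  P(wet lawn | ¬overnight rain, heavy dew) = 0.4·0.789 + 0.73·0.211
        = 0.315600 + 0.154030 = 0.469630
Configurations with sprinkler running contribute 0.154030, so
  P(sprinkler running | wet lawn, ¬overnight rain, heavy dew) = 0.154030 / 0.469630 ≈ 0.328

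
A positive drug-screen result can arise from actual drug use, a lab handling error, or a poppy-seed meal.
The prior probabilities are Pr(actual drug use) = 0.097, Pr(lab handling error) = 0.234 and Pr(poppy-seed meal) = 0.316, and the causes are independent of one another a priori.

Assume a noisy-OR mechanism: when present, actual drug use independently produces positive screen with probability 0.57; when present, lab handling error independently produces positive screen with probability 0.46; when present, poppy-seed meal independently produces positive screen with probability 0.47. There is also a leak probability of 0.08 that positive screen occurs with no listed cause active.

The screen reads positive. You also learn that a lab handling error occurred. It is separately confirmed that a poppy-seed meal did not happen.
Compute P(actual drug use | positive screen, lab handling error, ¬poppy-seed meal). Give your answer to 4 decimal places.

P(actual drug use | positive screen, lab handling error, ¬poppy-seed meal) ≈ 0.1437

Under noisy-OR, P(positive screen | causes) = 1 − (1−0.08)·∏(1−qᵢ) over the active causes.
For the numerator, keep only actual drug use=true terms: 0.786376×0.097 = 0.076278
Denominator P(positive screen | lab handling error, ¬poppy-seed meal): 0.5032×0.903 + 0.786376×0.097 = 0.530668
P(actual drug use | positive screen, lab handling error, ¬poppy-seed meal) = 0.076278/0.530668 ≈ 0.1437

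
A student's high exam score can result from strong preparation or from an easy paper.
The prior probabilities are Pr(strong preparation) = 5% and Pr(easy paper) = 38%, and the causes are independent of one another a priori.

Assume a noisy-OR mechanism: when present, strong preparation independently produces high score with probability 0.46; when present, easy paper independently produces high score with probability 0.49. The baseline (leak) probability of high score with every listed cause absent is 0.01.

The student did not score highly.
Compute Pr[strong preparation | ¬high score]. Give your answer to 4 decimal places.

Pr[strong preparation | ¬high score] ≈ 0.0276

Under noisy-OR, P(high score | causes) = 1 − (1−0.01)·∏(1−qᵢ) over the active causes.
P(¬high score) = 0.99·0.95·0.62 + 0.5049·0.95·0.38 + 0.5346·0.05·0.62 + 0.272646·0.05·0.38 = 0.583110 + 0.182269 + 0.016573 + 0.005180 = 0.787132
Restricting to configurations with strong preparation present: 0.016573 + 0.005180 = 0.021753.
Hence the posterior is 0.021753/0.787132 ≈ 0.0276.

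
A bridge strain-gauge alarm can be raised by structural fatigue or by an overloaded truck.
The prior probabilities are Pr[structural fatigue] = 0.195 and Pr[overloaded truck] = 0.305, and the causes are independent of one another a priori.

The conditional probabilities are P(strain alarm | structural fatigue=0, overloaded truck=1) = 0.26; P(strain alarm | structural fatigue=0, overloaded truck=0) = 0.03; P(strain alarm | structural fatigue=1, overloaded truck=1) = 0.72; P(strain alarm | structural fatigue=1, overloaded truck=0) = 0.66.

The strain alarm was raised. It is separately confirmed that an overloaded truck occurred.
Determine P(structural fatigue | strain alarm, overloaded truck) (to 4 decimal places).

P(structural fatigue | strain alarm, overloaded truck) ≈ 0.4015

Numerator (weight on configurations with structural fatigue): 0.72·0.195 = 0.140400
Denominator P(strain alarm | overloaded truck): 0.26·0.805 + 0.72·0.195 = 0.349700
Posterior = 0.140400 / 0.349700 ≈ 0.4015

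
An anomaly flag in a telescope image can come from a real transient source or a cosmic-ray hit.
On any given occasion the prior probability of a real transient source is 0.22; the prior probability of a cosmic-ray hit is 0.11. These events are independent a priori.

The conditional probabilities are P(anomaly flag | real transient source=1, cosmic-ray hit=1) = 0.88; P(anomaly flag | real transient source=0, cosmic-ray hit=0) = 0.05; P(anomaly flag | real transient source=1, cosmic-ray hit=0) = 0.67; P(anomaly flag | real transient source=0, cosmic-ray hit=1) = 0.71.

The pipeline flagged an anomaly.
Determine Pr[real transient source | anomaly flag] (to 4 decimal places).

Pr[real transient source | anomaly flag] ≈ 0.6146

Sum P(anomaly flag|·) weighted by the priors over the 4 (real transient source, cosmic-ray hit) configurations:
  P(anomaly flag) = 0.05×0.78×0.89 + 0.71×0.78×0.11 + 0.67×0.22×0.89 + 0.88×0.22×0.11
        = 0.034710 + 0.060918 + 0.131186 + 0.021296 = 0.248110
Keeping only the real transient source-present terms gives 0.152482, so
  P(real transient source | anomaly flag) = 0.152482 / 0.248110 ≈ 0.6146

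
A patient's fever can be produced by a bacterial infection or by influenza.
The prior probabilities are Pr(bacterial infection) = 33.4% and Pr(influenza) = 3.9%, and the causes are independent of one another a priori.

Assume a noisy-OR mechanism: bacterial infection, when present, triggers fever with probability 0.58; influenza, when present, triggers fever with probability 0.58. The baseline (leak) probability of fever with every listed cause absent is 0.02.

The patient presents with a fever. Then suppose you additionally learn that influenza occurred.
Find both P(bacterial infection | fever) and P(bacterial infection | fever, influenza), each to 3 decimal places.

P(bacterial infection | fever) ≈ 0.877; P(bacterial infection | fever, influenza) ≈ 0.413

Under noisy-OR, P(fever | causes) = 1 − (1−0.02)·∏(1−qᵢ) over the active causes.
By total probability over the 4 (bacterial infection, influenza) configurations:
  P(fever) = 0.02·0.666·0.961 + 0.5884·0.666·0.039 + 0.5884·0.334·0.961 + 0.827128·0.334·0.039
        = 0.012801 + 0.015283 + 0.188861 + 0.010774 = 0.227719
Configurations with bacterial infection contribute 0.199635, so
  P(bacterial infection | fever) = 0.199635 / 0.227719 ≈ 0.877

Now also conditioning on influenza=true:
P(fever | influenza) = 0.5884×0.666 + 0.827128×0.334 = 0.391874 + 0.276261 = 0.668135
Restricting to configurations with bacterial infection present: 0.827128×0.334 = 0.276261.
Hence the posterior is 0.276261/0.668135 ≈ 0.413.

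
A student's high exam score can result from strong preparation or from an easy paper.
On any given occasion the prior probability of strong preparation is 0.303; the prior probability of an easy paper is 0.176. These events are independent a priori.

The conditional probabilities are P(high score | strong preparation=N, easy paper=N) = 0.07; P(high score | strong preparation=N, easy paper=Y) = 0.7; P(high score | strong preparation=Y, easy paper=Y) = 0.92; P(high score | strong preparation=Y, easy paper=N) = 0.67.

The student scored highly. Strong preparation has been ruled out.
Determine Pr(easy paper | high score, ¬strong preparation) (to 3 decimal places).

Numerator (weight on configurations with easy paper): 0.7·0.176 = 0.123200
The normalizing constant is 0.07·0.824 + 0.7·0.176 = 0.180880
P(easy paper | high score, ¬strong preparation) = 0.123200/0.180880 ≈ 0.681

Pr(easy paper | high score, ¬strong preparation) ≈ 0.681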